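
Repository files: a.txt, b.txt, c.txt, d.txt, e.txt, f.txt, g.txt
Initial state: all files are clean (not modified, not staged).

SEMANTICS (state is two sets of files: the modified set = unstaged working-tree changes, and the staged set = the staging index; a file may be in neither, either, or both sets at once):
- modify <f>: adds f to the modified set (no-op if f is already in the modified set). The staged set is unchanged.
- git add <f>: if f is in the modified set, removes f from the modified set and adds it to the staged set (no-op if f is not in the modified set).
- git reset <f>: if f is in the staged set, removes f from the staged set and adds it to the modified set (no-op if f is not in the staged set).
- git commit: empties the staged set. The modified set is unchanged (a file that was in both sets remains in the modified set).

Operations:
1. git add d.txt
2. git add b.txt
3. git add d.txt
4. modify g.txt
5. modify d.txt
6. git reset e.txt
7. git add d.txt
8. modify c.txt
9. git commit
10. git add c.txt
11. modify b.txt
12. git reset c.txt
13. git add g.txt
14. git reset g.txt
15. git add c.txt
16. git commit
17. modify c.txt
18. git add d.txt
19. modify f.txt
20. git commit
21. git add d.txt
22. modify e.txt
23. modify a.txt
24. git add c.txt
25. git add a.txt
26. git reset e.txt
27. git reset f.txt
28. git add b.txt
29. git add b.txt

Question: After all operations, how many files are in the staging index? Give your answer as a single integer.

After op 1 (git add d.txt): modified={none} staged={none}
After op 2 (git add b.txt): modified={none} staged={none}
After op 3 (git add d.txt): modified={none} staged={none}
After op 4 (modify g.txt): modified={g.txt} staged={none}
After op 5 (modify d.txt): modified={d.txt, g.txt} staged={none}
After op 6 (git reset e.txt): modified={d.txt, g.txt} staged={none}
After op 7 (git add d.txt): modified={g.txt} staged={d.txt}
After op 8 (modify c.txt): modified={c.txt, g.txt} staged={d.txt}
After op 9 (git commit): modified={c.txt, g.txt} staged={none}
After op 10 (git add c.txt): modified={g.txt} staged={c.txt}
After op 11 (modify b.txt): modified={b.txt, g.txt} staged={c.txt}
After op 12 (git reset c.txt): modified={b.txt, c.txt, g.txt} staged={none}
After op 13 (git add g.txt): modified={b.txt, c.txt} staged={g.txt}
After op 14 (git reset g.txt): modified={b.txt, c.txt, g.txt} staged={none}
After op 15 (git add c.txt): modified={b.txt, g.txt} staged={c.txt}
After op 16 (git commit): modified={b.txt, g.txt} staged={none}
After op 17 (modify c.txt): modified={b.txt, c.txt, g.txt} staged={none}
After op 18 (git add d.txt): modified={b.txt, c.txt, g.txt} staged={none}
After op 19 (modify f.txt): modified={b.txt, c.txt, f.txt, g.txt} staged={none}
After op 20 (git commit): modified={b.txt, c.txt, f.txt, g.txt} staged={none}
After op 21 (git add d.txt): modified={b.txt, c.txt, f.txt, g.txt} staged={none}
After op 22 (modify e.txt): modified={b.txt, c.txt, e.txt, f.txt, g.txt} staged={none}
After op 23 (modify a.txt): modified={a.txt, b.txt, c.txt, e.txt, f.txt, g.txt} staged={none}
After op 24 (git add c.txt): modified={a.txt, b.txt, e.txt, f.txt, g.txt} staged={c.txt}
After op 25 (git add a.txt): modified={b.txt, e.txt, f.txt, g.txt} staged={a.txt, c.txt}
After op 26 (git reset e.txt): modified={b.txt, e.txt, f.txt, g.txt} staged={a.txt, c.txt}
After op 27 (git reset f.txt): modified={b.txt, e.txt, f.txt, g.txt} staged={a.txt, c.txt}
After op 28 (git add b.txt): modified={e.txt, f.txt, g.txt} staged={a.txt, b.txt, c.txt}
After op 29 (git add b.txt): modified={e.txt, f.txt, g.txt} staged={a.txt, b.txt, c.txt}
Final staged set: {a.txt, b.txt, c.txt} -> count=3

Answer: 3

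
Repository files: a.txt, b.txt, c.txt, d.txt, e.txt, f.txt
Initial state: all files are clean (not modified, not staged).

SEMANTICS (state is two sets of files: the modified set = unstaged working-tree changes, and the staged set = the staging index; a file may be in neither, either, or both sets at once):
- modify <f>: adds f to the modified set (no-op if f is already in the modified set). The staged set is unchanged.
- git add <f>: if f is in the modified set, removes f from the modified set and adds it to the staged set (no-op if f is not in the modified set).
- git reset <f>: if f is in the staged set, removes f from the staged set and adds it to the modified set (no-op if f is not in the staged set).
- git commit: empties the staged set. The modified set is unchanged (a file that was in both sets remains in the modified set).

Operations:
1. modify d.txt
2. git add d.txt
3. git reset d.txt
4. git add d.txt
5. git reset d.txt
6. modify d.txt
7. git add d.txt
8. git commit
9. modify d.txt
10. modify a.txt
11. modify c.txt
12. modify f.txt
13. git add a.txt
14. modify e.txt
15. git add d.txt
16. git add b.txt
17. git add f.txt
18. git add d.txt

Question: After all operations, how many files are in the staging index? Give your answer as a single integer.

Answer: 3

Derivation:
After op 1 (modify d.txt): modified={d.txt} staged={none}
After op 2 (git add d.txt): modified={none} staged={d.txt}
After op 3 (git reset d.txt): modified={d.txt} staged={none}
After op 4 (git add d.txt): modified={none} staged={d.txt}
After op 5 (git reset d.txt): modified={d.txt} staged={none}
After op 6 (modify d.txt): modified={d.txt} staged={none}
After op 7 (git add d.txt): modified={none} staged={d.txt}
After op 8 (git commit): modified={none} staged={none}
After op 9 (modify d.txt): modified={d.txt} staged={none}
After op 10 (modify a.txt): modified={a.txt, d.txt} staged={none}
After op 11 (modify c.txt): modified={a.txt, c.txt, d.txt} staged={none}
After op 12 (modify f.txt): modified={a.txt, c.txt, d.txt, f.txt} staged={none}
After op 13 (git add a.txt): modified={c.txt, d.txt, f.txt} staged={a.txt}
After op 14 (modify e.txt): modified={c.txt, d.txt, e.txt, f.txt} staged={a.txt}
After op 15 (git add d.txt): modified={c.txt, e.txt, f.txt} staged={a.txt, d.txt}
After op 16 (git add b.txt): modified={c.txt, e.txt, f.txt} staged={a.txt, d.txt}
After op 17 (git add f.txt): modified={c.txt, e.txt} staged={a.txt, d.txt, f.txt}
After op 18 (git add d.txt): modified={c.txt, e.txt} staged={a.txt, d.txt, f.txt}
Final staged set: {a.txt, d.txt, f.txt} -> count=3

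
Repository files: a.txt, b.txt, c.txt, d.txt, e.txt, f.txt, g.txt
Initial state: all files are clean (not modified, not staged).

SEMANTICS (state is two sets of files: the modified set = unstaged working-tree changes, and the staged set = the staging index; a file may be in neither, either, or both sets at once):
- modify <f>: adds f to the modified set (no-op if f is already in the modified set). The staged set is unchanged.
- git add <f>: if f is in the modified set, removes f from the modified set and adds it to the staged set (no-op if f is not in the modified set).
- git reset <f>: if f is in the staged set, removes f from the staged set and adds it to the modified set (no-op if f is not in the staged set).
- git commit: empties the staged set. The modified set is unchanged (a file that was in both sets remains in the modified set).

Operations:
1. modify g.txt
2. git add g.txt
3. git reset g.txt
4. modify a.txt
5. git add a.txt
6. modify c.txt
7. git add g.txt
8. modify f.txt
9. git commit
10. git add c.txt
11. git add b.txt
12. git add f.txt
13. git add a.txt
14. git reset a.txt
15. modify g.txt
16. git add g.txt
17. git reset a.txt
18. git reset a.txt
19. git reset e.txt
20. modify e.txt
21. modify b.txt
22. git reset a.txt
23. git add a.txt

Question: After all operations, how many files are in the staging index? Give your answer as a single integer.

After op 1 (modify g.txt): modified={g.txt} staged={none}
After op 2 (git add g.txt): modified={none} staged={g.txt}
After op 3 (git reset g.txt): modified={g.txt} staged={none}
After op 4 (modify a.txt): modified={a.txt, g.txt} staged={none}
After op 5 (git add a.txt): modified={g.txt} staged={a.txt}
After op 6 (modify c.txt): modified={c.txt, g.txt} staged={a.txt}
After op 7 (git add g.txt): modified={c.txt} staged={a.txt, g.txt}
After op 8 (modify f.txt): modified={c.txt, f.txt} staged={a.txt, g.txt}
After op 9 (git commit): modified={c.txt, f.txt} staged={none}
After op 10 (git add c.txt): modified={f.txt} staged={c.txt}
After op 11 (git add b.txt): modified={f.txt} staged={c.txt}
After op 12 (git add f.txt): modified={none} staged={c.txt, f.txt}
After op 13 (git add a.txt): modified={none} staged={c.txt, f.txt}
After op 14 (git reset a.txt): modified={none} staged={c.txt, f.txt}
After op 15 (modify g.txt): modified={g.txt} staged={c.txt, f.txt}
After op 16 (git add g.txt): modified={none} staged={c.txt, f.txt, g.txt}
After op 17 (git reset a.txt): modified={none} staged={c.txt, f.txt, g.txt}
After op 18 (git reset a.txt): modified={none} staged={c.txt, f.txt, g.txt}
After op 19 (git reset e.txt): modified={none} staged={c.txt, f.txt, g.txt}
After op 20 (modify e.txt): modified={e.txt} staged={c.txt, f.txt, g.txt}
After op 21 (modify b.txt): modified={b.txt, e.txt} staged={c.txt, f.txt, g.txt}
After op 22 (git reset a.txt): modified={b.txt, e.txt} staged={c.txt, f.txt, g.txt}
After op 23 (git add a.txt): modified={b.txt, e.txt} staged={c.txt, f.txt, g.txt}
Final staged set: {c.txt, f.txt, g.txt} -> count=3

Answer: 3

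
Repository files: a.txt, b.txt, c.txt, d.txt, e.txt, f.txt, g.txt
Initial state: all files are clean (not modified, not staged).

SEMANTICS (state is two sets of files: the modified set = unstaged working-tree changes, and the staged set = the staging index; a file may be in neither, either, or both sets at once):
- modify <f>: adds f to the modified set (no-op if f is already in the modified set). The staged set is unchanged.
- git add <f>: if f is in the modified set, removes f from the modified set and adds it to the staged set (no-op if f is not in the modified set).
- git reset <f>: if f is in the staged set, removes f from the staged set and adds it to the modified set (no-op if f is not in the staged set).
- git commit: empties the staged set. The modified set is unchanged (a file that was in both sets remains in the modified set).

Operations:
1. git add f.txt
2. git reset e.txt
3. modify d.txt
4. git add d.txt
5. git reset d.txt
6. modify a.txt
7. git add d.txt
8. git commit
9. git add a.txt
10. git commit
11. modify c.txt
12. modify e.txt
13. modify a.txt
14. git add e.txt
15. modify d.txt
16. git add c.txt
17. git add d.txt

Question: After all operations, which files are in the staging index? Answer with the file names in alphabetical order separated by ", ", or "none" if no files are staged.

After op 1 (git add f.txt): modified={none} staged={none}
After op 2 (git reset e.txt): modified={none} staged={none}
After op 3 (modify d.txt): modified={d.txt} staged={none}
After op 4 (git add d.txt): modified={none} staged={d.txt}
After op 5 (git reset d.txt): modified={d.txt} staged={none}
After op 6 (modify a.txt): modified={a.txt, d.txt} staged={none}
After op 7 (git add d.txt): modified={a.txt} staged={d.txt}
After op 8 (git commit): modified={a.txt} staged={none}
After op 9 (git add a.txt): modified={none} staged={a.txt}
After op 10 (git commit): modified={none} staged={none}
After op 11 (modify c.txt): modified={c.txt} staged={none}
After op 12 (modify e.txt): modified={c.txt, e.txt} staged={none}
After op 13 (modify a.txt): modified={a.txt, c.txt, e.txt} staged={none}
After op 14 (git add e.txt): modified={a.txt, c.txt} staged={e.txt}
After op 15 (modify d.txt): modified={a.txt, c.txt, d.txt} staged={e.txt}
After op 16 (git add c.txt): modified={a.txt, d.txt} staged={c.txt, e.txt}
After op 17 (git add d.txt): modified={a.txt} staged={c.txt, d.txt, e.txt}

Answer: c.txt, d.txt, e.txt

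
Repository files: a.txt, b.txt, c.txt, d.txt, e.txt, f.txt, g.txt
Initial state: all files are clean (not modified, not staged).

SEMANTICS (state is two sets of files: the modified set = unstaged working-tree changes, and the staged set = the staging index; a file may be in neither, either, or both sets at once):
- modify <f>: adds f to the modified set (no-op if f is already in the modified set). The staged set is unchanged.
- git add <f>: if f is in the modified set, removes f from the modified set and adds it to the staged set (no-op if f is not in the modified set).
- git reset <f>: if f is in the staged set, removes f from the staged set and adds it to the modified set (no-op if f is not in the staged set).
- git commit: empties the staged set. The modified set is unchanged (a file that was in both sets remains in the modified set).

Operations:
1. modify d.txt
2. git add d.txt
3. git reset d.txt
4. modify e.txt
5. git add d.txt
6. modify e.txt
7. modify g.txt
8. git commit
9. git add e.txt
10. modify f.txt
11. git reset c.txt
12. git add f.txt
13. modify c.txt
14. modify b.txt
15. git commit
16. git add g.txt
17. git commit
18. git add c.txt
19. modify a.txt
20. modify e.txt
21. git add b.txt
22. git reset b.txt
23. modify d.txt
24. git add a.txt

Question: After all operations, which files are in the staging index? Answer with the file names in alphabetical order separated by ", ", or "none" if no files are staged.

After op 1 (modify d.txt): modified={d.txt} staged={none}
After op 2 (git add d.txt): modified={none} staged={d.txt}
After op 3 (git reset d.txt): modified={d.txt} staged={none}
After op 4 (modify e.txt): modified={d.txt, e.txt} staged={none}
After op 5 (git add d.txt): modified={e.txt} staged={d.txt}
After op 6 (modify e.txt): modified={e.txt} staged={d.txt}
After op 7 (modify g.txt): modified={e.txt, g.txt} staged={d.txt}
After op 8 (git commit): modified={e.txt, g.txt} staged={none}
After op 9 (git add e.txt): modified={g.txt} staged={e.txt}
After op 10 (modify f.txt): modified={f.txt, g.txt} staged={e.txt}
After op 11 (git reset c.txt): modified={f.txt, g.txt} staged={e.txt}
After op 12 (git add f.txt): modified={g.txt} staged={e.txt, f.txt}
After op 13 (modify c.txt): modified={c.txt, g.txt} staged={e.txt, f.txt}
After op 14 (modify b.txt): modified={b.txt, c.txt, g.txt} staged={e.txt, f.txt}
After op 15 (git commit): modified={b.txt, c.txt, g.txt} staged={none}
After op 16 (git add g.txt): modified={b.txt, c.txt} staged={g.txt}
After op 17 (git commit): modified={b.txt, c.txt} staged={none}
After op 18 (git add c.txt): modified={b.txt} staged={c.txt}
After op 19 (modify a.txt): modified={a.txt, b.txt} staged={c.txt}
After op 20 (modify e.txt): modified={a.txt, b.txt, e.txt} staged={c.txt}
After op 21 (git add b.txt): modified={a.txt, e.txt} staged={b.txt, c.txt}
After op 22 (git reset b.txt): modified={a.txt, b.txt, e.txt} staged={c.txt}
After op 23 (modify d.txt): modified={a.txt, b.txt, d.txt, e.txt} staged={c.txt}
After op 24 (git add a.txt): modified={b.txt, d.txt, e.txt} staged={a.txt, c.txt}

Answer: a.txt, c.txt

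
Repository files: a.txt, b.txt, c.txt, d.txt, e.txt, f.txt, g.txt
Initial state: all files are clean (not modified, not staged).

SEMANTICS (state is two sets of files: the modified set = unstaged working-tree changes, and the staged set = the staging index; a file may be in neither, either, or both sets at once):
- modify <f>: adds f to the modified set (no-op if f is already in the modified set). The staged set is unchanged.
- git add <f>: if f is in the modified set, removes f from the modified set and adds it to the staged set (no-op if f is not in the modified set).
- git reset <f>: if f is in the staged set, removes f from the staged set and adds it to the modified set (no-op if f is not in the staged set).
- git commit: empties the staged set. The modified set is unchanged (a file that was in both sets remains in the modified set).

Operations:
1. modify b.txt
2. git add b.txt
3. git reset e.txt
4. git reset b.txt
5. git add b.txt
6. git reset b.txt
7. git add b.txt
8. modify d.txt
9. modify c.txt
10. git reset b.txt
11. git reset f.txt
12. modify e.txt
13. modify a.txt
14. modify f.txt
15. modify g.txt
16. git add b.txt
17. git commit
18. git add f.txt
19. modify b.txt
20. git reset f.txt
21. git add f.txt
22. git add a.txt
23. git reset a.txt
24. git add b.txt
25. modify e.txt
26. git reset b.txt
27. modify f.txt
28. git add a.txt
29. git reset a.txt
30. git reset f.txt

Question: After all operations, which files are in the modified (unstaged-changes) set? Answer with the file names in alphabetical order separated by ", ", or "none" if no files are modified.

Answer: a.txt, b.txt, c.txt, d.txt, e.txt, f.txt, g.txt

Derivation:
After op 1 (modify b.txt): modified={b.txt} staged={none}
After op 2 (git add b.txt): modified={none} staged={b.txt}
After op 3 (git reset e.txt): modified={none} staged={b.txt}
After op 4 (git reset b.txt): modified={b.txt} staged={none}
After op 5 (git add b.txt): modified={none} staged={b.txt}
After op 6 (git reset b.txt): modified={b.txt} staged={none}
After op 7 (git add b.txt): modified={none} staged={b.txt}
After op 8 (modify d.txt): modified={d.txt} staged={b.txt}
After op 9 (modify c.txt): modified={c.txt, d.txt} staged={b.txt}
After op 10 (git reset b.txt): modified={b.txt, c.txt, d.txt} staged={none}
After op 11 (git reset f.txt): modified={b.txt, c.txt, d.txt} staged={none}
After op 12 (modify e.txt): modified={b.txt, c.txt, d.txt, e.txt} staged={none}
After op 13 (modify a.txt): modified={a.txt, b.txt, c.txt, d.txt, e.txt} staged={none}
After op 14 (modify f.txt): modified={a.txt, b.txt, c.txt, d.txt, e.txt, f.txt} staged={none}
After op 15 (modify g.txt): modified={a.txt, b.txt, c.txt, d.txt, e.txt, f.txt, g.txt} staged={none}
After op 16 (git add b.txt): modified={a.txt, c.txt, d.txt, e.txt, f.txt, g.txt} staged={b.txt}
After op 17 (git commit): modified={a.txt, c.txt, d.txt, e.txt, f.txt, g.txt} staged={none}
After op 18 (git add f.txt): modified={a.txt, c.txt, d.txt, e.txt, g.txt} staged={f.txt}
After op 19 (modify b.txt): modified={a.txt, b.txt, c.txt, d.txt, e.txt, g.txt} staged={f.txt}
After op 20 (git reset f.txt): modified={a.txt, b.txt, c.txt, d.txt, e.txt, f.txt, g.txt} staged={none}
After op 21 (git add f.txt): modified={a.txt, b.txt, c.txt, d.txt, e.txt, g.txt} staged={f.txt}
After op 22 (git add a.txt): modified={b.txt, c.txt, d.txt, e.txt, g.txt} staged={a.txt, f.txt}
After op 23 (git reset a.txt): modified={a.txt, b.txt, c.txt, d.txt, e.txt, g.txt} staged={f.txt}
After op 24 (git add b.txt): modified={a.txt, c.txt, d.txt, e.txt, g.txt} staged={b.txt, f.txt}
After op 25 (modify e.txt): modified={a.txt, c.txt, d.txt, e.txt, g.txt} staged={b.txt, f.txt}
After op 26 (git reset b.txt): modified={a.txt, b.txt, c.txt, d.txt, e.txt, g.txt} staged={f.txt}
After op 27 (modify f.txt): modified={a.txt, b.txt, c.txt, d.txt, e.txt, f.txt, g.txt} staged={f.txt}
After op 28 (git add a.txt): modified={b.txt, c.txt, d.txt, e.txt, f.txt, g.txt} staged={a.txt, f.txt}
After op 29 (git reset a.txt): modified={a.txt, b.txt, c.txt, d.txt, e.txt, f.txt, g.txt} staged={f.txt}
After op 30 (git reset f.txt): modified={a.txt, b.txt, c.txt, d.txt, e.txt, f.txt, g.txt} staged={none}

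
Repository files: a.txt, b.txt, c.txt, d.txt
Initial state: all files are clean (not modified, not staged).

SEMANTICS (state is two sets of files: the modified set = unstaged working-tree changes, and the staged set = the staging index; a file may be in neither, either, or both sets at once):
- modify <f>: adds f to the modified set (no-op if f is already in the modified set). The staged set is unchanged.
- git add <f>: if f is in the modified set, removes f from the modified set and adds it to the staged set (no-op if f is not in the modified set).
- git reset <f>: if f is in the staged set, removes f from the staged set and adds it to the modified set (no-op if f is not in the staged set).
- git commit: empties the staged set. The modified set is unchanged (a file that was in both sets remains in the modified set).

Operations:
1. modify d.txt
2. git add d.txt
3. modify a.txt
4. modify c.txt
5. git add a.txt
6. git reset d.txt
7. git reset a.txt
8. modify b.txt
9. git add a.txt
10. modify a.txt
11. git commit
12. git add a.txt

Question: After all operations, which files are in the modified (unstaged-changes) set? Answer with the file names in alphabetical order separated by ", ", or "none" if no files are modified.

After op 1 (modify d.txt): modified={d.txt} staged={none}
After op 2 (git add d.txt): modified={none} staged={d.txt}
After op 3 (modify a.txt): modified={a.txt} staged={d.txt}
After op 4 (modify c.txt): modified={a.txt, c.txt} staged={d.txt}
After op 5 (git add a.txt): modified={c.txt} staged={a.txt, d.txt}
After op 6 (git reset d.txt): modified={c.txt, d.txt} staged={a.txt}
After op 7 (git reset a.txt): modified={a.txt, c.txt, d.txt} staged={none}
After op 8 (modify b.txt): modified={a.txt, b.txt, c.txt, d.txt} staged={none}
After op 9 (git add a.txt): modified={b.txt, c.txt, d.txt} staged={a.txt}
After op 10 (modify a.txt): modified={a.txt, b.txt, c.txt, d.txt} staged={a.txt}
After op 11 (git commit): modified={a.txt, b.txt, c.txt, d.txt} staged={none}
After op 12 (git add a.txt): modified={b.txt, c.txt, d.txt} staged={a.txt}

Answer: b.txt, c.txt, d.txt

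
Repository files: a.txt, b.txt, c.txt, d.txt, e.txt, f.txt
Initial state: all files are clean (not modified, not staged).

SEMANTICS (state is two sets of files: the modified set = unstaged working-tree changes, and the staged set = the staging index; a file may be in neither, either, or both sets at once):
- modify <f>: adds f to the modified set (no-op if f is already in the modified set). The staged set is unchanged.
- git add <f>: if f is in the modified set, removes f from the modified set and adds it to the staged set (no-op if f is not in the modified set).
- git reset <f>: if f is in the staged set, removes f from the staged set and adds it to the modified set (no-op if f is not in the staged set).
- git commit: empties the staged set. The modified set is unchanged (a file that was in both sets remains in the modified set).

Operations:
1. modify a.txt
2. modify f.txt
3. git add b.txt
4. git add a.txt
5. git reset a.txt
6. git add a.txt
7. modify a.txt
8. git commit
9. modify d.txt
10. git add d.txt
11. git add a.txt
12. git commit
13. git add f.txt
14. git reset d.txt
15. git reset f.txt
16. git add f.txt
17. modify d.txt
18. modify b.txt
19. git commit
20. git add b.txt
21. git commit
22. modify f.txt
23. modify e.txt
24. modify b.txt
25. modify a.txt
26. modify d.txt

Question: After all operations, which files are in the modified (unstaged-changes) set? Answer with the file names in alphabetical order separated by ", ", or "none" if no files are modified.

Answer: a.txt, b.txt, d.txt, e.txt, f.txt

Derivation:
After op 1 (modify a.txt): modified={a.txt} staged={none}
After op 2 (modify f.txt): modified={a.txt, f.txt} staged={none}
After op 3 (git add b.txt): modified={a.txt, f.txt} staged={none}
After op 4 (git add a.txt): modified={f.txt} staged={a.txt}
After op 5 (git reset a.txt): modified={a.txt, f.txt} staged={none}
After op 6 (git add a.txt): modified={f.txt} staged={a.txt}
After op 7 (modify a.txt): modified={a.txt, f.txt} staged={a.txt}
After op 8 (git commit): modified={a.txt, f.txt} staged={none}
After op 9 (modify d.txt): modified={a.txt, d.txt, f.txt} staged={none}
After op 10 (git add d.txt): modified={a.txt, f.txt} staged={d.txt}
After op 11 (git add a.txt): modified={f.txt} staged={a.txt, d.txt}
After op 12 (git commit): modified={f.txt} staged={none}
After op 13 (git add f.txt): modified={none} staged={f.txt}
After op 14 (git reset d.txt): modified={none} staged={f.txt}
After op 15 (git reset f.txt): modified={f.txt} staged={none}
After op 16 (git add f.txt): modified={none} staged={f.txt}
After op 17 (modify d.txt): modified={d.txt} staged={f.txt}
After op 18 (modify b.txt): modified={b.txt, d.txt} staged={f.txt}
After op 19 (git commit): modified={b.txt, d.txt} staged={none}
After op 20 (git add b.txt): modified={d.txt} staged={b.txt}
After op 21 (git commit): modified={d.txt} staged={none}
After op 22 (modify f.txt): modified={d.txt, f.txt} staged={none}
After op 23 (modify e.txt): modified={d.txt, e.txt, f.txt} staged={none}
After op 24 (modify b.txt): modified={b.txt, d.txt, e.txt, f.txt} staged={none}
After op 25 (modify a.txt): modified={a.txt, b.txt, d.txt, e.txt, f.txt} staged={none}
After op 26 (modify d.txt): modified={a.txt, b.txt, d.txt, e.txt, f.txt} staged={none}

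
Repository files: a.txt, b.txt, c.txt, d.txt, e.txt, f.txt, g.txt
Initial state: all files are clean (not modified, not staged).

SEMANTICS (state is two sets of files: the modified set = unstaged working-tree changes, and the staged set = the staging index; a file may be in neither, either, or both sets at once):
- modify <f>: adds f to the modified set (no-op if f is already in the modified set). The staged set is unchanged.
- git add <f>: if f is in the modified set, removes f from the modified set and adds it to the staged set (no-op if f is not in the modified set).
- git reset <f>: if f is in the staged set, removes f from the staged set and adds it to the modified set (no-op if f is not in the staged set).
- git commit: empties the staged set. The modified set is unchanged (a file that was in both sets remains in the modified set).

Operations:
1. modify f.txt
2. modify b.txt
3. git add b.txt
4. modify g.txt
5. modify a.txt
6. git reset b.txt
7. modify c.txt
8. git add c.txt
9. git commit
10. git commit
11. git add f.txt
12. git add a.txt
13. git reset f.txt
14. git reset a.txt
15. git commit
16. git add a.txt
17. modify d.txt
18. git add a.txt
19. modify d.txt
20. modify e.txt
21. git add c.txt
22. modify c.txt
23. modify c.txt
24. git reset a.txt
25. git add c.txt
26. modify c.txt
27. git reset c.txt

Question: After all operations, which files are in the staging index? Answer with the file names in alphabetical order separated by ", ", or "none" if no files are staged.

Answer: none

Derivation:
After op 1 (modify f.txt): modified={f.txt} staged={none}
After op 2 (modify b.txt): modified={b.txt, f.txt} staged={none}
After op 3 (git add b.txt): modified={f.txt} staged={b.txt}
After op 4 (modify g.txt): modified={f.txt, g.txt} staged={b.txt}
After op 5 (modify a.txt): modified={a.txt, f.txt, g.txt} staged={b.txt}
After op 6 (git reset b.txt): modified={a.txt, b.txt, f.txt, g.txt} staged={none}
After op 7 (modify c.txt): modified={a.txt, b.txt, c.txt, f.txt, g.txt} staged={none}
After op 8 (git add c.txt): modified={a.txt, b.txt, f.txt, g.txt} staged={c.txt}
After op 9 (git commit): modified={a.txt, b.txt, f.txt, g.txt} staged={none}
After op 10 (git commit): modified={a.txt, b.txt, f.txt, g.txt} staged={none}
After op 11 (git add f.txt): modified={a.txt, b.txt, g.txt} staged={f.txt}
After op 12 (git add a.txt): modified={b.txt, g.txt} staged={a.txt, f.txt}
After op 13 (git reset f.txt): modified={b.txt, f.txt, g.txt} staged={a.txt}
After op 14 (git reset a.txt): modified={a.txt, b.txt, f.txt, g.txt} staged={none}
After op 15 (git commit): modified={a.txt, b.txt, f.txt, g.txt} staged={none}
After op 16 (git add a.txt): modified={b.txt, f.txt, g.txt} staged={a.txt}
After op 17 (modify d.txt): modified={b.txt, d.txt, f.txt, g.txt} staged={a.txt}
After op 18 (git add a.txt): modified={b.txt, d.txt, f.txt, g.txt} staged={a.txt}
After op 19 (modify d.txt): modified={b.txt, d.txt, f.txt, g.txt} staged={a.txt}
After op 20 (modify e.txt): modified={b.txt, d.txt, e.txt, f.txt, g.txt} staged={a.txt}
After op 21 (git add c.txt): modified={b.txt, d.txt, e.txt, f.txt, g.txt} staged={a.txt}
After op 22 (modify c.txt): modified={b.txt, c.txt, d.txt, e.txt, f.txt, g.txt} staged={a.txt}
After op 23 (modify c.txt): modified={b.txt, c.txt, d.txt, e.txt, f.txt, g.txt} staged={a.txt}
After op 24 (git reset a.txt): modified={a.txt, b.txt, c.txt, d.txt, e.txt, f.txt, g.txt} staged={none}
After op 25 (git add c.txt): modified={a.txt, b.txt, d.txt, e.txt, f.txt, g.txt} staged={c.txt}
After op 26 (modify c.txt): modified={a.txt, b.txt, c.txt, d.txt, e.txt, f.txt, g.txt} staged={c.txt}
After op 27 (git reset c.txt): modified={a.txt, b.txt, c.txt, d.txt, e.txt, f.txt, g.txt} staged={none}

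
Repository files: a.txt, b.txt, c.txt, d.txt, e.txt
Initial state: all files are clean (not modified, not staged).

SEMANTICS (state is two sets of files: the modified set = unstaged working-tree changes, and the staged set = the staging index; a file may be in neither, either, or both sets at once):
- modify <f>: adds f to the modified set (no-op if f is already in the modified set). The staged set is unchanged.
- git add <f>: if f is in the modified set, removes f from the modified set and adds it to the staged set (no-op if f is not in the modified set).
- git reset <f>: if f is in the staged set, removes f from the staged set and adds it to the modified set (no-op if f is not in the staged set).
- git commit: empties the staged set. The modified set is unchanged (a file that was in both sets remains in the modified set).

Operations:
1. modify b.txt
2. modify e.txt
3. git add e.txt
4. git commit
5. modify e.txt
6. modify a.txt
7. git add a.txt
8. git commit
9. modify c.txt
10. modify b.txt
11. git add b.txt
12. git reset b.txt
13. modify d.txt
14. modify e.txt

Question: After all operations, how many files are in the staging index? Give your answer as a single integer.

Answer: 0

Derivation:
After op 1 (modify b.txt): modified={b.txt} staged={none}
After op 2 (modify e.txt): modified={b.txt, e.txt} staged={none}
After op 3 (git add e.txt): modified={b.txt} staged={e.txt}
After op 4 (git commit): modified={b.txt} staged={none}
After op 5 (modify e.txt): modified={b.txt, e.txt} staged={none}
After op 6 (modify a.txt): modified={a.txt, b.txt, e.txt} staged={none}
After op 7 (git add a.txt): modified={b.txt, e.txt} staged={a.txt}
After op 8 (git commit): modified={b.txt, e.txt} staged={none}
After op 9 (modify c.txt): modified={b.txt, c.txt, e.txt} staged={none}
After op 10 (modify b.txt): modified={b.txt, c.txt, e.txt} staged={none}
After op 11 (git add b.txt): modified={c.txt, e.txt} staged={b.txt}
After op 12 (git reset b.txt): modified={b.txt, c.txt, e.txt} staged={none}
After op 13 (modify d.txt): modified={b.txt, c.txt, d.txt, e.txt} staged={none}
After op 14 (modify e.txt): modified={b.txt, c.txt, d.txt, e.txt} staged={none}
Final staged set: {none} -> count=0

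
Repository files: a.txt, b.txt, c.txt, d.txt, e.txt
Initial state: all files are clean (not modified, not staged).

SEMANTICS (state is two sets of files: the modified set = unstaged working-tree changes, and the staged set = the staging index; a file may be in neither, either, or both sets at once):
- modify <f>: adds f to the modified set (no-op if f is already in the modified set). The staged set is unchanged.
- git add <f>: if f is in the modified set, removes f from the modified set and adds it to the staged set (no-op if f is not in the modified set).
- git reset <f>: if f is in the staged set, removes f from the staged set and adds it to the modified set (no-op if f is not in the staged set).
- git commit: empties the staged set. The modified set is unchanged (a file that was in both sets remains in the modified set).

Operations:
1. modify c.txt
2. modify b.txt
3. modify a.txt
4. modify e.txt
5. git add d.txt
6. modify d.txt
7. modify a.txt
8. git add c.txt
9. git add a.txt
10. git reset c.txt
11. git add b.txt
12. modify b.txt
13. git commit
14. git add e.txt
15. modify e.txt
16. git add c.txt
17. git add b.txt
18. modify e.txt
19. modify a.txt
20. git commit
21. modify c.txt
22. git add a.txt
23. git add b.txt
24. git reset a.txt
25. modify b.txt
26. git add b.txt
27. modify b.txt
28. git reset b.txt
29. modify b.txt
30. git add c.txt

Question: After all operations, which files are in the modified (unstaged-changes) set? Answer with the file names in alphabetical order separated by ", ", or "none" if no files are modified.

After op 1 (modify c.txt): modified={c.txt} staged={none}
After op 2 (modify b.txt): modified={b.txt, c.txt} staged={none}
After op 3 (modify a.txt): modified={a.txt, b.txt, c.txt} staged={none}
After op 4 (modify e.txt): modified={a.txt, b.txt, c.txt, e.txt} staged={none}
After op 5 (git add d.txt): modified={a.txt, b.txt, c.txt, e.txt} staged={none}
After op 6 (modify d.txt): modified={a.txt, b.txt, c.txt, d.txt, e.txt} staged={none}
After op 7 (modify a.txt): modified={a.txt, b.txt, c.txt, d.txt, e.txt} staged={none}
After op 8 (git add c.txt): modified={a.txt, b.txt, d.txt, e.txt} staged={c.txt}
After op 9 (git add a.txt): modified={b.txt, d.txt, e.txt} staged={a.txt, c.txt}
After op 10 (git reset c.txt): modified={b.txt, c.txt, d.txt, e.txt} staged={a.txt}
After op 11 (git add b.txt): modified={c.txt, d.txt, e.txt} staged={a.txt, b.txt}
After op 12 (modify b.txt): modified={b.txt, c.txt, d.txt, e.txt} staged={a.txt, b.txt}
After op 13 (git commit): modified={b.txt, c.txt, d.txt, e.txt} staged={none}
After op 14 (git add e.txt): modified={b.txt, c.txt, d.txt} staged={e.txt}
After op 15 (modify e.txt): modified={b.txt, c.txt, d.txt, e.txt} staged={e.txt}
After op 16 (git add c.txt): modified={b.txt, d.txt, e.txt} staged={c.txt, e.txt}
After op 17 (git add b.txt): modified={d.txt, e.txt} staged={b.txt, c.txt, e.txt}
After op 18 (modify e.txt): modified={d.txt, e.txt} staged={b.txt, c.txt, e.txt}
After op 19 (modify a.txt): modified={a.txt, d.txt, e.txt} staged={b.txt, c.txt, e.txt}
After op 20 (git commit): modified={a.txt, d.txt, e.txt} staged={none}
After op 21 (modify c.txt): modified={a.txt, c.txt, d.txt, e.txt} staged={none}
After op 22 (git add a.txt): modified={c.txt, d.txt, e.txt} staged={a.txt}
After op 23 (git add b.txt): modified={c.txt, d.txt, e.txt} staged={a.txt}
After op 24 (git reset a.txt): modified={a.txt, c.txt, d.txt, e.txt} staged={none}
After op 25 (modify b.txt): modified={a.txt, b.txt, c.txt, d.txt, e.txt} staged={none}
After op 26 (git add b.txt): modified={a.txt, c.txt, d.txt, e.txt} staged={b.txt}
After op 27 (modify b.txt): modified={a.txt, b.txt, c.txt, d.txt, e.txt} staged={b.txt}
After op 28 (git reset b.txt): modified={a.txt, b.txt, c.txt, d.txt, e.txt} staged={none}
After op 29 (modify b.txt): modified={a.txt, b.txt, c.txt, d.txt, e.txt} staged={none}
After op 30 (git add c.txt): modified={a.txt, b.txt, d.txt, e.txt} staged={c.txt}

Answer: a.txt, b.txt, d.txt, e.txt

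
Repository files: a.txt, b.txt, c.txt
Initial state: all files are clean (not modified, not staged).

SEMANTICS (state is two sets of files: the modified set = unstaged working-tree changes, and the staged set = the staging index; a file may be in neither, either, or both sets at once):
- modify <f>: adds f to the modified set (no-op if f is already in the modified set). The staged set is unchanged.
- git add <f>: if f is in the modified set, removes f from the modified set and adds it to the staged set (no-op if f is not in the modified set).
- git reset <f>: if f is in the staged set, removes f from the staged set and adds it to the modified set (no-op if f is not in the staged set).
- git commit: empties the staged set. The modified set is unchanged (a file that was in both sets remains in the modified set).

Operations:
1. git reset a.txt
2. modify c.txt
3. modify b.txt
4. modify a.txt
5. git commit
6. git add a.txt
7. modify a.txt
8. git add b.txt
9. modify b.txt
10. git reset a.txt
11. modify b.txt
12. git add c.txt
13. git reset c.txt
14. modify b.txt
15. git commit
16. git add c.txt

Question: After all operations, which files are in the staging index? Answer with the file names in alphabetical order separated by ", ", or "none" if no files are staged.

After op 1 (git reset a.txt): modified={none} staged={none}
After op 2 (modify c.txt): modified={c.txt} staged={none}
After op 3 (modify b.txt): modified={b.txt, c.txt} staged={none}
After op 4 (modify a.txt): modified={a.txt, b.txt, c.txt} staged={none}
After op 5 (git commit): modified={a.txt, b.txt, c.txt} staged={none}
After op 6 (git add a.txt): modified={b.txt, c.txt} staged={a.txt}
After op 7 (modify a.txt): modified={a.txt, b.txt, c.txt} staged={a.txt}
After op 8 (git add b.txt): modified={a.txt, c.txt} staged={a.txt, b.txt}
After op 9 (modify b.txt): modified={a.txt, b.txt, c.txt} staged={a.txt, b.txt}
After op 10 (git reset a.txt): modified={a.txt, b.txt, c.txt} staged={b.txt}
After op 11 (modify b.txt): modified={a.txt, b.txt, c.txt} staged={b.txt}
After op 12 (git add c.txt): modified={a.txt, b.txt} staged={b.txt, c.txt}
After op 13 (git reset c.txt): modified={a.txt, b.txt, c.txt} staged={b.txt}
After op 14 (modify b.txt): modified={a.txt, b.txt, c.txt} staged={b.txt}
After op 15 (git commit): modified={a.txt, b.txt, c.txt} staged={none}
After op 16 (git add c.txt): modified={a.txt, b.txt} staged={c.txt}

Answer: c.txt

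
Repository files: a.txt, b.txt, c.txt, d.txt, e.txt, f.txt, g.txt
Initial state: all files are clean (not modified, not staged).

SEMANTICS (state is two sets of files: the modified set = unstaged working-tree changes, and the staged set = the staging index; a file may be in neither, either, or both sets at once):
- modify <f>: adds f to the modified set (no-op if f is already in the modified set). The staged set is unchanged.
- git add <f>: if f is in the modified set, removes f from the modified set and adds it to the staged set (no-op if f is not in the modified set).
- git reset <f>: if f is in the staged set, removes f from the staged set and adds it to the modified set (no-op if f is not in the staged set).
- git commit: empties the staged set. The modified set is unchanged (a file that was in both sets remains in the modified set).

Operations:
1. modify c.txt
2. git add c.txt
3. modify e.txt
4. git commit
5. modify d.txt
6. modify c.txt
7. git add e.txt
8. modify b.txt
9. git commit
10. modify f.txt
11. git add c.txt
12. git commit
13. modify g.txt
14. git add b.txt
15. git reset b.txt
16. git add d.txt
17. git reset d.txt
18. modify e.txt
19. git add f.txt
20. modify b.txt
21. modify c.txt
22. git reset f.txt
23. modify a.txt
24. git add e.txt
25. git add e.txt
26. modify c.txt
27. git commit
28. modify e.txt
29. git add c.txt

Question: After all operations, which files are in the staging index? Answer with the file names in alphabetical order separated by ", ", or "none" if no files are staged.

After op 1 (modify c.txt): modified={c.txt} staged={none}
After op 2 (git add c.txt): modified={none} staged={c.txt}
After op 3 (modify e.txt): modified={e.txt} staged={c.txt}
After op 4 (git commit): modified={e.txt} staged={none}
After op 5 (modify d.txt): modified={d.txt, e.txt} staged={none}
After op 6 (modify c.txt): modified={c.txt, d.txt, e.txt} staged={none}
After op 7 (git add e.txt): modified={c.txt, d.txt} staged={e.txt}
After op 8 (modify b.txt): modified={b.txt, c.txt, d.txt} staged={e.txt}
After op 9 (git commit): modified={b.txt, c.txt, d.txt} staged={none}
After op 10 (modify f.txt): modified={b.txt, c.txt, d.txt, f.txt} staged={none}
After op 11 (git add c.txt): modified={b.txt, d.txt, f.txt} staged={c.txt}
After op 12 (git commit): modified={b.txt, d.txt, f.txt} staged={none}
After op 13 (modify g.txt): modified={b.txt, d.txt, f.txt, g.txt} staged={none}
After op 14 (git add b.txt): modified={d.txt, f.txt, g.txt} staged={b.txt}
After op 15 (git reset b.txt): modified={b.txt, d.txt, f.txt, g.txt} staged={none}
After op 16 (git add d.txt): modified={b.txt, f.txt, g.txt} staged={d.txt}
After op 17 (git reset d.txt): modified={b.txt, d.txt, f.txt, g.txt} staged={none}
After op 18 (modify e.txt): modified={b.txt, d.txt, e.txt, f.txt, g.txt} staged={none}
After op 19 (git add f.txt): modified={b.txt, d.txt, e.txt, g.txt} staged={f.txt}
After op 20 (modify b.txt): modified={b.txt, d.txt, e.txt, g.txt} staged={f.txt}
After op 21 (modify c.txt): modified={b.txt, c.txt, d.txt, e.txt, g.txt} staged={f.txt}
After op 22 (git reset f.txt): modified={b.txt, c.txt, d.txt, e.txt, f.txt, g.txt} staged={none}
After op 23 (modify a.txt): modified={a.txt, b.txt, c.txt, d.txt, e.txt, f.txt, g.txt} staged={none}
After op 24 (git add e.txt): modified={a.txt, b.txt, c.txt, d.txt, f.txt, g.txt} staged={e.txt}
After op 25 (git add e.txt): modified={a.txt, b.txt, c.txt, d.txt, f.txt, g.txt} staged={e.txt}
After op 26 (modify c.txt): modified={a.txt, b.txt, c.txt, d.txt, f.txt, g.txt} staged={e.txt}
After op 27 (git commit): modified={a.txt, b.txt, c.txt, d.txt, f.txt, g.txt} staged={none}
After op 28 (modify e.txt): modified={a.txt, b.txt, c.txt, d.txt, e.txt, f.txt, g.txt} staged={none}
After op 29 (git add c.txt): modified={a.txt, b.txt, d.txt, e.txt, f.txt, g.txt} staged={c.txt}

Answer: c.txt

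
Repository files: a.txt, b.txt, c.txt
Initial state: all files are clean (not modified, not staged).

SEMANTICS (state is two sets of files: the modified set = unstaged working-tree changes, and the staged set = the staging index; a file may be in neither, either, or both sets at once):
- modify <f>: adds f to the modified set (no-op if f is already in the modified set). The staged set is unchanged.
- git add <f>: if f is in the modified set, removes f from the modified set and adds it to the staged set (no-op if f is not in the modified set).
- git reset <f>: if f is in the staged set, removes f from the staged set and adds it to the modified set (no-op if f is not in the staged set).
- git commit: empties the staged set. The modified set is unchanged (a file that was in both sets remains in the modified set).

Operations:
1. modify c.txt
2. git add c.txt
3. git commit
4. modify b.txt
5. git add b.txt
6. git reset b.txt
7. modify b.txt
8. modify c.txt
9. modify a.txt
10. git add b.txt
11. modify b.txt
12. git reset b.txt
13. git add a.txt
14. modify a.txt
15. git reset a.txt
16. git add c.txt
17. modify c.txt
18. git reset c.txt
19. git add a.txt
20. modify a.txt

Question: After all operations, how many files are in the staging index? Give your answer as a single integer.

After op 1 (modify c.txt): modified={c.txt} staged={none}
After op 2 (git add c.txt): modified={none} staged={c.txt}
After op 3 (git commit): modified={none} staged={none}
After op 4 (modify b.txt): modified={b.txt} staged={none}
After op 5 (git add b.txt): modified={none} staged={b.txt}
After op 6 (git reset b.txt): modified={b.txt} staged={none}
After op 7 (modify b.txt): modified={b.txt} staged={none}
After op 8 (modify c.txt): modified={b.txt, c.txt} staged={none}
After op 9 (modify a.txt): modified={a.txt, b.txt, c.txt} staged={none}
After op 10 (git add b.txt): modified={a.txt, c.txt} staged={b.txt}
After op 11 (modify b.txt): modified={a.txt, b.txt, c.txt} staged={b.txt}
After op 12 (git reset b.txt): modified={a.txt, b.txt, c.txt} staged={none}
After op 13 (git add a.txt): modified={b.txt, c.txt} staged={a.txt}
After op 14 (modify a.txt): modified={a.txt, b.txt, c.txt} staged={a.txt}
After op 15 (git reset a.txt): modified={a.txt, b.txt, c.txt} staged={none}
After op 16 (git add c.txt): modified={a.txt, b.txt} staged={c.txt}
After op 17 (modify c.txt): modified={a.txt, b.txt, c.txt} staged={c.txt}
After op 18 (git reset c.txt): modified={a.txt, b.txt, c.txt} staged={none}
After op 19 (git add a.txt): modified={b.txt, c.txt} staged={a.txt}
After op 20 (modify a.txt): modified={a.txt, b.txt, c.txt} staged={a.txt}
Final staged set: {a.txt} -> count=1

Answer: 1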